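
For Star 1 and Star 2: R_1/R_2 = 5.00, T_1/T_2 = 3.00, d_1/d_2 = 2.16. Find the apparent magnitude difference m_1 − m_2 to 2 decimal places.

-6.59

L_1/L_2 = (5.00)²(3.00)⁴ = 2025.
F_1/F_2 = (L_1/L_2)/(d_1/d_2)² = 2025/4.666 = 434.0.
m_1 − m_2 = −2.5 log₁₀(434.0) = -6.59.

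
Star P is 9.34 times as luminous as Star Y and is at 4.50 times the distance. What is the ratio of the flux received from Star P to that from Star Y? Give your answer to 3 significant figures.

F = L/(4πd²), so F_P/F_Y = (L_P/L_Y) / (d_P/d_Y)²
= 9.34 / (4.50)² = 9.34 / 20.25 = 0.4612.

0.461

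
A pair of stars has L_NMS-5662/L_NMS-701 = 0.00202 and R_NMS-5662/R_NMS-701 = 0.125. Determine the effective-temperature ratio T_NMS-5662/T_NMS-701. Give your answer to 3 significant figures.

0.600

L ∝ R²T⁴ gives T ∝ (L/R²)^(1/4), so
T_NMS-5662/T_NMS-701 = (0.00202 / 0.125²)^(1/4) = (0.1293)^(1/4) = 0.5996.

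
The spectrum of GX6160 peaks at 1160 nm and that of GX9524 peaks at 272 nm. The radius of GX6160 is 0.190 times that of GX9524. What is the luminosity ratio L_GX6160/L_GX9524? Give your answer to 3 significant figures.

1.09×10^-4

Wien's law gives T ∝ 1/λ_max, so T_GX6160/T_GX9524 = λ_GX9524/λ_GX6160 = 272/1160 = 0.2345.
Then L ∝ R²T⁴ gives L_GX6160/L_GX9524 = (0.190)² × (0.2345)⁴ = 0.03610 × 0.003023 = 1.091×10^-4.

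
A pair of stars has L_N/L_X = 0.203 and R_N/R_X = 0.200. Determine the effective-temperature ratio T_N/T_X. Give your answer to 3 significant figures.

1.50

L ∝ R²T⁴ gives T ∝ (L/R²)^(1/4), so
T_N/T_X = (0.203 / 0.200²)^(1/4) = (5.075)^(1/4) = 1.501.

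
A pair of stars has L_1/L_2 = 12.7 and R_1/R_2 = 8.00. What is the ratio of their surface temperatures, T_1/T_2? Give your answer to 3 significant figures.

0.667

L ∝ R²T⁴ gives T ∝ (L/R²)^(1/4), so
T_1/T_2 = (12.7 / 8.00²)^(1/4) = (0.1984)^(1/4) = 0.6674.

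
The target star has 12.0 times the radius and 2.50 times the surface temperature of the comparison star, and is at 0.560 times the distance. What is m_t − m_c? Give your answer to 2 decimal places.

-10.63

L_t/L_c = (12.0)²(2.50)⁴ = 5625.
F_t/F_c = (L_t/L_c)/(d_t/d_c)² = 5625/0.3136 = 1.794×10^4.
m_t − m_c = −2.5 log₁₀(1.794×10^4) = -10.63.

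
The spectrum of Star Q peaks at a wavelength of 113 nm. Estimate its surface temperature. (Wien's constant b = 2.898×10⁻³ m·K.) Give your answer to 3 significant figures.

T = b/λ_max = 2.898×10⁻³ / (113×10⁻⁹) = 2.565×10^4 K.

2.56×10^4 K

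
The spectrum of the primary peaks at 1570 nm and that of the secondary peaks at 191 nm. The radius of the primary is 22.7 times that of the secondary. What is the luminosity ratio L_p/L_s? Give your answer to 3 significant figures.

Wien's law gives T ∝ 1/λ_max, so T_p/T_s = λ_s/λ_p = 191/1570 = 0.1217.
Then L ∝ R²T⁴ gives L_p/L_s = (22.7)² × (0.1217)⁴ = 515.3 × 2.190×10^-4 = 0.1129.

0.113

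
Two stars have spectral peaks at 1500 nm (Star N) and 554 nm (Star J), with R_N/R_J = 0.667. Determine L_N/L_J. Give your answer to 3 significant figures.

0.00828

Wien's law gives T ∝ 1/λ_max, so T_N/T_J = λ_J/λ_N = 554/1500 = 0.3693.
Then L ∝ R²T⁴ gives L_N/L_J = (0.667)² × (0.3693)⁴ = 0.4449 × 0.01861 = 0.008278.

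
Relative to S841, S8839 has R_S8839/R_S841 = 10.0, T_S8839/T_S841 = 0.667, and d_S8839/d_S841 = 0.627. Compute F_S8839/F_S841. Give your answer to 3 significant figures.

L_S8839/L_S841 = (R_S8839/R_S841)²(T_S8839/T_S841)⁴ = (10.0)² × (0.667)⁴ = 19.79.
F_S8839/F_S841 = (L_S8839/L_S841)/(d_S8839/d_S841)² = 19.79 / (0.627)² = 50.35.

50.3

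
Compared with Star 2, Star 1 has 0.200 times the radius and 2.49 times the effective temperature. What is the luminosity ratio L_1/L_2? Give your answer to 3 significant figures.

From the Stefan–Boltzmann law, L ∝ R²T⁴, so
L_1/L_2 = (R_1/R_2)² (T_1/T_2)⁴ = (0.200)² × (2.49)⁴ = 0.04000 × 38.44 = 1.538.

1.54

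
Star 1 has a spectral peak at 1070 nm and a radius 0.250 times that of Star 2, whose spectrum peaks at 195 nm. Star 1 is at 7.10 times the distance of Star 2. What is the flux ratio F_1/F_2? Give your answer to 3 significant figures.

1.37×10^-6

Wien's law: T_1/T_2 = λ_2/λ_1 = 195/1070 = 0.1822.
L_1/L_2 = (R_1/R_2)²(T_1/T_2)⁴ = (0.250)²(0.1822)⁴ = 6.894×10^-5.
F_1/F_2 = (L_1/L_2)/(d_1/d_2)² = 6.894×10^-5/(7.10)² = 1.368×10^-6.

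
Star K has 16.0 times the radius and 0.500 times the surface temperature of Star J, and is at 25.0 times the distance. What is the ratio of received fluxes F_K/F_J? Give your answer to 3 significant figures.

0.0256

L_K/L_J = (R_K/R_J)²(T_K/T_J)⁴ = (16.0)² × (0.500)⁴ = 16.00.
F_K/F_J = (L_K/L_J)/(d_K/d_J)² = 16.00 / (25.0)² = 0.02560.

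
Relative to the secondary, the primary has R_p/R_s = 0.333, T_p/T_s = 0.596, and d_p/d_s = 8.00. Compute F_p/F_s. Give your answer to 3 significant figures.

2.19×10^-4

L_p/L_s = (R_p/R_s)²(T_p/T_s)⁴ = (0.333)² × (0.596)⁴ = 0.01399.
F_p/F_s = (L_p/L_s)/(d_p/d_s)² = 0.01399 / (8.00)² = 2.186×10^-4.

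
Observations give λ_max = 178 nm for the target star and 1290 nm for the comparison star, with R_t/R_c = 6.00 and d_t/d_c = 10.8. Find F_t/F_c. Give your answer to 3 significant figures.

Wien's law: T_t/T_c = λ_c/λ_t = 1290/178 = 7.247.
L_t/L_c = (R_t/R_c)²(T_t/T_c)⁴ = (6.00)²(7.247)⁴ = 9.931×10^4.
F_t/F_c = (L_t/L_c)/(d_t/d_c)² = 9.931×10^4/(10.8)² = 851.4.

851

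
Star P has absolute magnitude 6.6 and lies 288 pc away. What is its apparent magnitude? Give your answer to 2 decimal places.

13.90

m = M + 5 log₁₀(d/10 pc) = 6.6 + 5 log₁₀(288/10)
  = 6.6 + 5 × 1.459 = 6.6 + 7.30 = 13.90.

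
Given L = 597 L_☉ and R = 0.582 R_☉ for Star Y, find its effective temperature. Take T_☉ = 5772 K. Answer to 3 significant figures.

T/T_☉ = (L/L_☉)^(1/4) / (R/R_☉)^(1/2)
T = 5772 × (597)^(1/4) / √(0.582) = 5772 × 4.943 / 0.7629 = 3.740×10^4 K.

3.74×10^4 K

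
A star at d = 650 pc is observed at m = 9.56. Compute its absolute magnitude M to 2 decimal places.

0.50

M = m − 5 log₁₀(d/10 pc) = 9.56 − 5 log₁₀(650/10)
  = 9.56 − 5 × 1.813 = 9.56 − 9.06 = 0.50.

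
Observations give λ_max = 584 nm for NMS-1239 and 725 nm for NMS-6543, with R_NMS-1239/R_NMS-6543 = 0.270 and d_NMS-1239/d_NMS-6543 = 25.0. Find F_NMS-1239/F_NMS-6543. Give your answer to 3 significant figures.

2.77×10^-4

Wien's law: T_NMS-1239/T_NMS-6543 = λ_NMS-6543/λ_NMS-1239 = 725/584 = 1.241.
L_NMS-1239/L_NMS-6543 = (R_NMS-1239/R_NMS-6543)²(T_NMS-1239/T_NMS-6543)⁴ = (0.270)²(1.241)⁴ = 0.1732.
F_NMS-1239/F_NMS-6543 = (L_NMS-1239/L_NMS-6543)/(d_NMS-1239/d_NMS-6543)² = 0.1732/(25.0)² = 2.770×10^-4.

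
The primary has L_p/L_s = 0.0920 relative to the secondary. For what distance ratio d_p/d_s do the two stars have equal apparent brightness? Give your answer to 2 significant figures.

Equal flux requires L_p/d_p² = L_s/d_s², so d_p/d_s = √(L_p/L_s)
= √(0.0920) = 0.3033.

0.30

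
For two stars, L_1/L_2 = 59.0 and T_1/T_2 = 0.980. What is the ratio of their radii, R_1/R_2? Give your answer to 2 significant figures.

8.0

L ∝ R²T⁴ gives R ∝ √L / T², so
R_1/R_2 = √(59.0) / (0.980)² = 7.681 / 0.9604 = 7.998.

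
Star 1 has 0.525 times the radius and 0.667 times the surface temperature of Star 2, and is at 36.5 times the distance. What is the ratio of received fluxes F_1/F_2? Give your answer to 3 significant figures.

L_1/L_2 = (R_1/R_2)²(T_1/T_2)⁴ = (0.525)² × (0.667)⁴ = 0.05455.
F_1/F_2 = (L_1/L_2)/(d_1/d_2)² = 0.05455 / (36.5)² = 4.095×10^-5.

4.09×10^-5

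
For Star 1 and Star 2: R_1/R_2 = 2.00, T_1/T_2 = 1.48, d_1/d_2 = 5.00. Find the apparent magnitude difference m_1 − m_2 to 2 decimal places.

L_1/L_2 = (2.00)²(1.48)⁴ = 19.19.
F_1/F_2 = (L_1/L_2)/(d_1/d_2)² = 19.19/25.00 = 0.7677.
m_1 − m_2 = −2.5 log₁₀(0.7677) = 0.29.

0.29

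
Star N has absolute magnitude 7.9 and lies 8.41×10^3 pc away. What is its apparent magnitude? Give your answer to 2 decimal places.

m = M + 5 log₁₀(d/10 pc) = 7.9 + 5 log₁₀(8.41×10^3/10)
  = 7.9 + 5 × 2.925 = 7.9 + 14.62 = 22.52.

22.52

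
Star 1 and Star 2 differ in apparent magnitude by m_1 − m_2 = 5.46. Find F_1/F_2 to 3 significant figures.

F_1/F_2 = 10^(−(m_1 − m_2)/2.5) = 10^(-5.46/2.5) = 10^-2.184 = 0.006546.

0.00655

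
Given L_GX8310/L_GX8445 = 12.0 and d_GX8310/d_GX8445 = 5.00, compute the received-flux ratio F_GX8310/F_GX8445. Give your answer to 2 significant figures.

F = L/(4πd²), so F_GX8310/F_GX8445 = (L_GX8310/L_GX8445) / (d_GX8310/d_GX8445)²
= 12.0 / (5.00)² = 12.0 / 25.00 = 0.4800.

0.48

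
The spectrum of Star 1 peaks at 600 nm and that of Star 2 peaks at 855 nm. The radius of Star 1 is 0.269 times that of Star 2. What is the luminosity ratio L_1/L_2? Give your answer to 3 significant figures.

0.298

Wien's law gives T ∝ 1/λ_max, so T_1/T_2 = λ_2/λ_1 = 855/600 = 1.425.
Then L ∝ R²T⁴ gives L_1/L_2 = (0.269)² × (1.425)⁴ = 0.07236 × 4.123 = 0.2984.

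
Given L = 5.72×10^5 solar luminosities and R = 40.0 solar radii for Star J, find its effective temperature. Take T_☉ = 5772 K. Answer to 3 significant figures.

2.51×10^4 K

T/T_☉ = (L/L_☉)^(1/4) / (R/R_☉)^(1/2)
T = 5772 × (5.72×10^5)^(1/4) / √(40.0) = 5772 × 27.50 / 6.325 = 2.510×10^4 K.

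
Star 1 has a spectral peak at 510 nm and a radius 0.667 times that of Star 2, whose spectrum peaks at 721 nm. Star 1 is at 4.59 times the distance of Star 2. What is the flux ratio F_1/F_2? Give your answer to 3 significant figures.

Wien's law: T_1/T_2 = λ_2/λ_1 = 721/510 = 1.414.
L_1/L_2 = (R_1/R_2)²(T_1/T_2)⁴ = (0.667)²(1.414)⁴ = 1.777.
F_1/F_2 = (L_1/L_2)/(d_1/d_2)² = 1.777/(4.59)² = 0.08435.

0.0844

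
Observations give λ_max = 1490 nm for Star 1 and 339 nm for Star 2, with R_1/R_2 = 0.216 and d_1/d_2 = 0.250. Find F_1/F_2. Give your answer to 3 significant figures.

Wien's law: T_1/T_2 = λ_2/λ_1 = 339/1490 = 0.2275.
L_1/L_2 = (R_1/R_2)²(T_1/T_2)⁴ = (0.216)²(0.2275)⁴ = 1.250×10^-4.
F_1/F_2 = (L_1/L_2)/(d_1/d_2)² = 1.250×10^-4/(0.250)² = 0.002000.

0.00200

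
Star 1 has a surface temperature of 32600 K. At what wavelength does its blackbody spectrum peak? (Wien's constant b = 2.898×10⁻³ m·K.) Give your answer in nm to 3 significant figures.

88.9 nm

λ_max = b/T = 2.898×10⁻³ / 32600 = 8.89×10^-8 m = 88.90 nm.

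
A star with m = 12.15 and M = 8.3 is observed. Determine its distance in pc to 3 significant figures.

m − M = 5 log₁₀(d/10 pc)
12.15 − (8.3) = 3.85 = 5 log₁₀(d/10)
d = 10 × 10^(3.85/5) = 10 × 10^0.770 = 58.88 pc.

58.9 pc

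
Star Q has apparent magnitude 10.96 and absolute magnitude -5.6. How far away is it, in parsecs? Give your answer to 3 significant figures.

m − M = 5 log₁₀(d/10 pc)
10.96 − (-5.6) = 16.56 = 5 log₁₀(d/10)
d = 10 × 10^(16.56/5) = 10 × 10^3.312 = 2.051×10^4 pc.

2.05×10^4 pc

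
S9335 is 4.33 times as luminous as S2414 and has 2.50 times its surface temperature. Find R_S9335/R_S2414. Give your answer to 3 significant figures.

0.333

L ∝ R²T⁴ gives R ∝ √L / T², so
R_S9335/R_S2414 = √(4.33) / (2.50)² = 2.081 / 6.250 = 0.3329.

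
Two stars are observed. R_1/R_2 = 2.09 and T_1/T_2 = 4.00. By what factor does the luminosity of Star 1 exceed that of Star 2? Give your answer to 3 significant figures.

1.12×10^3

From the Stefan–Boltzmann law, L ∝ R²T⁴, so
L_1/L_2 = (R_1/R_2)² (T_1/T_2)⁴ = (2.09)² × (4.00)⁴ = 4.368 × 256.0 = 1118.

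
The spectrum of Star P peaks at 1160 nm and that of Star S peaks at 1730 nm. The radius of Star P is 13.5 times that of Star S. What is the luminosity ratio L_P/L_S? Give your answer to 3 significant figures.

902

Wien's law gives T ∝ 1/λ_max, so T_P/T_S = λ_S/λ_P = 1730/1160 = 1.491.
Then L ∝ R²T⁴ gives L_P/L_S = (13.5)² × (1.491)⁴ = 182.2 × 4.947 = 901.6.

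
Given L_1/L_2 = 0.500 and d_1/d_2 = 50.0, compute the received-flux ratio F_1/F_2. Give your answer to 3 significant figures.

F = L/(4πd²), so F_1/F_2 = (L_1/L_2) / (d_1/d_2)²
= 0.500 / (50.0)² = 0.500 / 2500 = 2.000×10^-4.

2.00×10^-4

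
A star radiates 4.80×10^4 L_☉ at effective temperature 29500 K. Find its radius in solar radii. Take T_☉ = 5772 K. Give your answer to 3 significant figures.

R/R_☉ = √(L/L_☉) / (T/T_☉)² = √(4.80×10^4) / (5.111)²
       = 219.1 / 26.12 = 8.387.

8.39 solar radii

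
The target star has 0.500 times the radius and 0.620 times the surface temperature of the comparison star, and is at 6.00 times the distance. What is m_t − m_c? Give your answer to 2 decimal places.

L_t/L_c = (0.500)²(0.620)⁴ = 0.03694.
F_t/F_c = (L_t/L_c)/(d_t/d_c)² = 0.03694/36.00 = 0.001026.
m_t − m_c = −2.5 log₁₀(0.001026) = 7.47.

7.47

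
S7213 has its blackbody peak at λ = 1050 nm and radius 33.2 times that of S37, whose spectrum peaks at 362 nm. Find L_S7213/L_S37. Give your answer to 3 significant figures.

Wien's law gives T ∝ 1/λ_max, so T_S7213/T_S37 = λ_S37/λ_S7213 = 362/1050 = 0.3448.
Then L ∝ R²T⁴ gives L_S7213/L_S37 = (33.2)² × (0.3448)⁴ = 1102 × 0.01413 = 15.57.

15.6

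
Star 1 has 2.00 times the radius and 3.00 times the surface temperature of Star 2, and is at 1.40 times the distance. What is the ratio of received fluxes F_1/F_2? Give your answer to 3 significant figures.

165

L_1/L_2 = (R_1/R_2)²(T_1/T_2)⁴ = (2.00)² × (3.00)⁴ = 324.0.
F_1/F_2 = (L_1/L_2)/(d_1/d_2)² = 324.0 / (1.40)² = 165.3.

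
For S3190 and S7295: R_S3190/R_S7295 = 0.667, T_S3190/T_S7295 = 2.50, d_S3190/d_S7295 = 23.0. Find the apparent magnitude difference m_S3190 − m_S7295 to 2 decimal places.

L_S3190/L_S7295 = (0.667)²(2.50)⁴ = 17.38.
F_S3190/F_S7295 = (L_S3190/L_S7295)/(d_S3190/d_S7295)² = 17.38/529.0 = 0.03285.
m_S3190 − m_S7295 = −2.5 log₁₀(0.03285) = 3.71.

3.71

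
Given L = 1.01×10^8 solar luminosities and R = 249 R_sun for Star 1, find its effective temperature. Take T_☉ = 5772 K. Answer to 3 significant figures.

3.67×10^4 K

T/T_☉ = (L/L_☉)^(1/4) / (R/R_☉)^(1/2)
T = 5772 × (1.01×10^8)^(1/4) / √(249) = 5772 × 100.2 / 15.78 = 3.667×10^4 K.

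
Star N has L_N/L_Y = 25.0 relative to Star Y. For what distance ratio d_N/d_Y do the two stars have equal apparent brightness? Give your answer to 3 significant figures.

Equal flux requires L_N/d_N² = L_Y/d_Y², so d_N/d_Y = √(L_N/L_Y)
= √(25.0) = 5.000.

5.00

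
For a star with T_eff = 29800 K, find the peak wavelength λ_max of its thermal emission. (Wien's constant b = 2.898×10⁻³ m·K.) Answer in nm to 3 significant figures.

97.2 nm

λ_max = b/T = 2.898×10⁻³ / 29800 = 9.72×10^-8 m = 97.25 nm.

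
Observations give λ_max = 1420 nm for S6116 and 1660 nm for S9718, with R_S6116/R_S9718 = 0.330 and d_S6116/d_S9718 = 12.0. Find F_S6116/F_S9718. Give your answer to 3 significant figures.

Wien's law: T_S6116/T_S9718 = λ_S9718/λ_S6116 = 1660/1420 = 1.169.
L_S6116/L_S9718 = (R_S6116/R_S9718)²(T_S6116/T_S9718)⁴ = (0.330)²(1.169)⁴ = 0.2034.
F_S6116/F_S9718 = (L_S6116/L_S9718)/(d_S6116/d_S9718)² = 0.2034/(12.0)² = 0.001412.

0.00141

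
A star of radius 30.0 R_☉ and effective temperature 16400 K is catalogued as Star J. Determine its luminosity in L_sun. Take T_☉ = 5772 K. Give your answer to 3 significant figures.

5.87×10^4 L_sun

L/L_☉ = (R/R_☉)² (T/T_☉)⁴ = (30.0)² × (16400/5772)⁴
       = 900.0 × (2.841)⁴ = 900.0 × 65.17 = 5.866×10^4.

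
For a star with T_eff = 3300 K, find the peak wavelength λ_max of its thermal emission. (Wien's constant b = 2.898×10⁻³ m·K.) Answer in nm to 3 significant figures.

878 nm

λ_max = b/T = 2.898×10⁻³ / 3300 = 8.78×10^-7 m = 878.2 nm.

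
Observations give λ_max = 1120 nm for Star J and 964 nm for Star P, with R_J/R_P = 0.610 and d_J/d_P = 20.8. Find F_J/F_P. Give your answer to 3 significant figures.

Wien's law: T_J/T_P = λ_P/λ_J = 964/1120 = 0.8607.
L_J/L_P = (R_J/R_P)²(T_J/T_P)⁴ = (0.610)²(0.8607)⁴ = 0.2042.
F_J/F_P = (L_J/L_P)/(d_J/d_P)² = 0.2042/(20.8)² = 4.720×10^-4.

4.72×10^-4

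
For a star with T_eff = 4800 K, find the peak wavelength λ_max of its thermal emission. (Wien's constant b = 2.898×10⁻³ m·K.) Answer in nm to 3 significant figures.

λ_max = b/T = 2.898×10⁻³ / 4800 = 6.04×10^-7 m = 603.8 nm.

604 nm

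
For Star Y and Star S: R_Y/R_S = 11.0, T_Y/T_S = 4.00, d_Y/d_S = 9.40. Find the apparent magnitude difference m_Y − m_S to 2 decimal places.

L_Y/L_S = (11.0)²(4.00)⁴ = 3.098×10^4.
F_Y/F_S = (L_Y/L_S)/(d_Y/d_S)² = 3.098×10^4/88.36 = 350.6.
m_Y − m_S = −2.5 log₁₀(350.6) = -6.36.

-6.36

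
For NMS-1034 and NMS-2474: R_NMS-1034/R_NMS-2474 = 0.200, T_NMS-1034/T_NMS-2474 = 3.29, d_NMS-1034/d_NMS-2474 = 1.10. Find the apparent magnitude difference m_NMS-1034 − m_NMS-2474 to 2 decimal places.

-1.47

L_NMS-1034/L_NMS-2474 = (0.200)²(3.29)⁴ = 4.686.
F_NMS-1034/F_NMS-2474 = (L_NMS-1034/L_NMS-2474)/(d_NMS-1034/d_NMS-2474)² = 4.686/1.210 = 3.873.
m_NMS-1034 − m_NMS-2474 = −2.5 log₁₀(3.873) = -1.47.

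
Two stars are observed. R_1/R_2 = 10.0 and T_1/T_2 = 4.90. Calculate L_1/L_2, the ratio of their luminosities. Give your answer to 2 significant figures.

From the Stefan–Boltzmann law, L ∝ R²T⁴, so
L_1/L_2 = (R_1/R_2)² (T_1/T_2)⁴ = (10.0)² × (4.90)⁴ = 100.0 × 576.5 = 5.765×10^4.

5.8×10^4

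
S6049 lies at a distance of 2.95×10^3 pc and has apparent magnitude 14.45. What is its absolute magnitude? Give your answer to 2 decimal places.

M = m − 5 log₁₀(d/10 pc) = 14.45 − 5 log₁₀(2.95×10^3/10)
  = 14.45 − 5 × 2.470 = 14.45 − 12.35 = 2.10.

2.10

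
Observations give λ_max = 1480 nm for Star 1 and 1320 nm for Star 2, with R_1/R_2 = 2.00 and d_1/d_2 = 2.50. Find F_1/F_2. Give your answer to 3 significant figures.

0.405

Wien's law: T_1/T_2 = λ_2/λ_1 = 1320/1480 = 0.8919.
L_1/L_2 = (R_1/R_2)²(T_1/T_2)⁴ = (2.00)²(0.8919)⁴ = 2.531.
F_1/F_2 = (L_1/L_2)/(d_1/d_2)² = 2.531/(2.50)² = 0.4050.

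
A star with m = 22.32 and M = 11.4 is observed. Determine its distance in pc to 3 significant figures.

m − M = 5 log₁₀(d/10 pc)
22.32 − (11.4) = 10.92 = 5 log₁₀(d/10)
d = 10 × 10^(10.92/5) = 10 × 10^2.184 = 1528 pc.

1.53×10^3 pc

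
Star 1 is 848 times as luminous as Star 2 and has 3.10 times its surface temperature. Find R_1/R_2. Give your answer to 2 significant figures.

L ∝ R²T⁴ gives R ∝ √L / T², so
R_1/R_2 = √(848) / (3.10)² = 29.12 / 9.610 = 3.030.

3.0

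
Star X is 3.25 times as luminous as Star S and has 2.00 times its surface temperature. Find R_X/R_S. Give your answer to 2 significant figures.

L ∝ R²T⁴ gives R ∝ √L / T², so
R_X/R_S = √(3.25) / (2.00)² = 1.803 / 4.000 = 0.4507.

0.45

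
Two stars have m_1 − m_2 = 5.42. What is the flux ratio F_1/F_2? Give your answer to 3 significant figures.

0.00679

F_1/F_2 = 10^(−(m_1 − m_2)/2.5) = 10^(-5.42/2.5) = 10^-2.168 = 0.006792.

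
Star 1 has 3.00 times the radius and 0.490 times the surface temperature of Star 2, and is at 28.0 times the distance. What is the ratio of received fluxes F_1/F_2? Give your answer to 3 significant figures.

6.62×10^-4

L_1/L_2 = (R_1/R_2)²(T_1/T_2)⁴ = (3.00)² × (0.490)⁴ = 0.5188.
F_1/F_2 = (L_1/L_2)/(d_1/d_2)² = 0.5188 / (28.0)² = 6.618×10^-4.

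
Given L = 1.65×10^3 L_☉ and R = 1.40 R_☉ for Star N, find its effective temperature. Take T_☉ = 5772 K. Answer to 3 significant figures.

3.11×10^4 K

T/T_☉ = (L/L_☉)^(1/4) / (R/R_☉)^(1/2)
T = 5772 × (1.65×10^3)^(1/4) / √(1.40) = 5772 × 6.373 / 1.183 = 3.109×10^4 K.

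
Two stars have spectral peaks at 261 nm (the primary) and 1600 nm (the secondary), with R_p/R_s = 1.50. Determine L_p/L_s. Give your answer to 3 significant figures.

3.18×10^3

Wien's law gives T ∝ 1/λ_max, so T_p/T_s = λ_s/λ_p = 1600/261 = 6.130.
Then L ∝ R²T⁴ gives L_p/L_s = (1.50)² × (6.130)⁴ = 2.250 × 1412 = 3178.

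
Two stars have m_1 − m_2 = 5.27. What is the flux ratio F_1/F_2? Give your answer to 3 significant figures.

0.00780

F_1/F_2 = 10^(−(m_1 − m_2)/2.5) = 10^(-5.27/2.5) = 10^-2.108 = 0.007798.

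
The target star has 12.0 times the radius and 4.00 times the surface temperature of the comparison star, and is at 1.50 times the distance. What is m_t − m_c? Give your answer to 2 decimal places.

-10.54

L_t/L_c = (12.0)²(4.00)⁴ = 3.686×10^4.
F_t/F_c = (L_t/L_c)/(d_t/d_c)² = 3.686×10^4/2.250 = 1.638×10^4.
m_t − m_c = −2.5 log₁₀(1.638×10^4) = -10.54.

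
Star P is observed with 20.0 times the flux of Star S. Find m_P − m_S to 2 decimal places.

-3.25

m_P − m_S = −2.5 log₁₀(F_P/F_S) = −2.5 log₁₀(20.0) = −2.5 × (1.301) = -3.253.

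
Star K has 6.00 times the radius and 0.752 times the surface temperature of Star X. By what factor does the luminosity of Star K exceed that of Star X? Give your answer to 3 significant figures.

From the Stefan–Boltzmann law, L ∝ R²T⁴, so
L_K/L_X = (R_K/R_X)² (T_K/T_X)⁴ = (6.00)² × (0.752)⁴ = 36.00 × 0.3198 = 11.51.

11.5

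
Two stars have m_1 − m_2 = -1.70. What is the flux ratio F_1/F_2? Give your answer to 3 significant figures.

F_1/F_2 = 10^(−(m_1 − m_2)/2.5) = 10^(1.70/2.5) = 10^0.680 = 4.786.

4.79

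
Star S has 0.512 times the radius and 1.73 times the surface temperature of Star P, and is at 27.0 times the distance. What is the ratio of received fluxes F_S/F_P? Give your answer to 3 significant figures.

0.00322

L_S/L_P = (R_S/R_P)²(T_S/T_P)⁴ = (0.512)² × (1.73)⁴ = 2.348.
F_S/F_P = (L_S/L_P)/(d_S/d_P)² = 2.348 / (27.0)² = 0.003221.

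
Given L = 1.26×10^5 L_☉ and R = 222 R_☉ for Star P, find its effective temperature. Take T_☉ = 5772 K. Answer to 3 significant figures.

T/T_☉ = (L/L_☉)^(1/4) / (R/R_☉)^(1/2)
T = 5772 × (1.26×10^5)^(1/4) / √(222) = 5772 × 18.84 / 14.90 = 7299 K.

7.30×10^3 K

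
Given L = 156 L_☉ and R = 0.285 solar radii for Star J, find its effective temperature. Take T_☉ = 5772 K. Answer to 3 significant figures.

T/T_☉ = (L/L_☉)^(1/4) / (R/R_☉)^(1/2)
T = 5772 × (156)^(1/4) / √(0.285) = 5772 × 3.534 / 0.5339 = 3.821×10^4 K.

3.82×10^4 K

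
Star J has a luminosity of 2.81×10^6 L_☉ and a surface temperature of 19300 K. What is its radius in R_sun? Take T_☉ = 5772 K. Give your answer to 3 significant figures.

R/R_☉ = √(L/L_☉) / (T/T_☉)² = √(2.81×10^6) / (3.344)²
       = 1676 / 11.18 = 149.9.

150 R_sun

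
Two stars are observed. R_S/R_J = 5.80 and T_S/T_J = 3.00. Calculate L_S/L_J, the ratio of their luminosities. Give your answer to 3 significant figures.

2.72×10^3

From the Stefan–Boltzmann law, L ∝ R²T⁴, so
L_S/L_J = (R_S/R_J)² (T_S/T_J)⁴ = (5.80)² × (3.00)⁴ = 33.64 × 81.00 = 2725.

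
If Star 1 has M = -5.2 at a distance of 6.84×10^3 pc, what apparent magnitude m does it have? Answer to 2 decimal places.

m = M + 5 log₁₀(d/10 pc) = -5.2 + 5 log₁₀(6.84×10^3/10)
  = -5.2 + 5 × 2.835 = -5.2 + 14.18 = 8.98.

8.98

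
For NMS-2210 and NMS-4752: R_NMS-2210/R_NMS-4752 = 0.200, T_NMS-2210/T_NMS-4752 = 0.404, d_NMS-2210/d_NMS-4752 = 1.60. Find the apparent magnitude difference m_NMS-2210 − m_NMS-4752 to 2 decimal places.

L_NMS-2210/L_NMS-4752 = (0.200)²(0.404)⁴ = 0.001066.
F_NMS-2210/F_NMS-4752 = (L_NMS-2210/L_NMS-4752)/(d_NMS-2210/d_NMS-4752)² = 0.001066/2.560 = 4.162×10^-4.
m_NMS-2210 − m_NMS-4752 = −2.5 log₁₀(4.162×10^-4) = 8.45.

8.45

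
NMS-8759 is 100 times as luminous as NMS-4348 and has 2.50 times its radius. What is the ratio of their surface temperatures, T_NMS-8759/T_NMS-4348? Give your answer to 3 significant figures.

2.00

L ∝ R²T⁴ gives T ∝ (L/R²)^(1/4), so
T_NMS-8759/T_NMS-4348 = (100 / 2.50²)^(1/4) = (16.00)^(1/4) = 2.000.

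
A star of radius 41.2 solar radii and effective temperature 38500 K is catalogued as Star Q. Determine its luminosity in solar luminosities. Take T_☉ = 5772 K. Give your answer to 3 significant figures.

L/L_☉ = (R/R_☉)² (T/T_☉)⁴ = (41.2)² × (38500/5772)⁴
       = 1697 × (6.670)⁴ = 1697 × 1979 = 3.360×10^6.

3.36×10^6 solar luminosities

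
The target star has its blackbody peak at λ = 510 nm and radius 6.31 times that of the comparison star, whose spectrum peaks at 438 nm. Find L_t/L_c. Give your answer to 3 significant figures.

21.7

Wien's law gives T ∝ 1/λ_max, so T_t/T_c = λ_c/λ_t = 438/510 = 0.8588.
Then L ∝ R²T⁴ gives L_t/L_c = (6.31)² × (0.8588)⁴ = 39.82 × 0.5440 = 21.66.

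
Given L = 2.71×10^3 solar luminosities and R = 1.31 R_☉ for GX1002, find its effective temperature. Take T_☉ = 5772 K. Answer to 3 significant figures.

3.64×10^4 K

T/T_☉ = (L/L_☉)^(1/4) / (R/R_☉)^(1/2)
T = 5772 × (2.71×10^3)^(1/4) / √(1.31) = 5772 × 7.215 / 1.145 = 3.639×10^4 K.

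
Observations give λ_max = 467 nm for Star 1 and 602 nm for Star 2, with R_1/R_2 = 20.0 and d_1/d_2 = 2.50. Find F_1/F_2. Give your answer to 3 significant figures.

177

Wien's law: T_1/T_2 = λ_2/λ_1 = 602/467 = 1.289.
L_1/L_2 = (R_1/R_2)²(T_1/T_2)⁴ = (20.0)²(1.289)⁴ = 1105.
F_1/F_2 = (L_1/L_2)/(d_1/d_2)² = 1105/(2.50)² = 176.7.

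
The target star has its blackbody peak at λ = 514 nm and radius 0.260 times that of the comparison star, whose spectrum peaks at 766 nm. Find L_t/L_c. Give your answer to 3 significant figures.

0.333

Wien's law gives T ∝ 1/λ_max, so T_t/T_c = λ_c/λ_t = 766/514 = 1.490.
Then L ∝ R²T⁴ gives L_t/L_c = (0.260)² × (1.490)⁴ = 0.06760 × 4.932 = 0.3334.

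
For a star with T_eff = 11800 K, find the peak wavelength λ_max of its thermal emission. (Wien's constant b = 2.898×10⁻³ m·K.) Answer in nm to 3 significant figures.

λ_max = b/T = 2.898×10⁻³ / 11800 = 2.46×10^-7 m = 245.6 nm.

246 nm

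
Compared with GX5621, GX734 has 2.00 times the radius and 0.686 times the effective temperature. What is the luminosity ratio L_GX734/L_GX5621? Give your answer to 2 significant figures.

0.89

From the Stefan–Boltzmann law, L ∝ R²T⁴, so
L_GX734/L_GX5621 = (R_GX734/R_GX5621)² (T_GX734/T_GX5621)⁴ = (2.00)² × (0.686)⁴ = 4.000 × 0.2215 = 0.8858.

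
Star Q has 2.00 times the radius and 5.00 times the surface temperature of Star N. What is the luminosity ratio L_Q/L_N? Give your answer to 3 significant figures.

From the Stefan–Boltzmann law, L ∝ R²T⁴, so
L_Q/L_N = (R_Q/R_N)² (T_Q/T_N)⁴ = (2.00)² × (5.00)⁴ = 4.000 × 625.0 = 2500.

2.50×10^3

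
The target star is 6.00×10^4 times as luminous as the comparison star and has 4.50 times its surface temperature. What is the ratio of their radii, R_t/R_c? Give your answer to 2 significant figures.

12

L ∝ R²T⁴ gives R ∝ √L / T², so
R_t/R_c = √(6.00×10^4) / (4.50)² = 244.9 / 20.25 = 12.10.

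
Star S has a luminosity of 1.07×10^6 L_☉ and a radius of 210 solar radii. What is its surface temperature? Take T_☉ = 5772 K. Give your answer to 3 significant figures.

1.28×10^4 K

T/T_☉ = (L/L_☉)^(1/4) / (R/R_☉)^(1/2)
T = 5772 × (1.07×10^6)^(1/4) / √(210) = 5772 × 32.16 / 14.49 = 1.281×10^4 K.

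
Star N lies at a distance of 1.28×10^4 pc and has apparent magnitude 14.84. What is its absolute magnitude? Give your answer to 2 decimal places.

-0.70

M = m − 5 log₁₀(d/10 pc) = 14.84 − 5 log₁₀(1.28×10^4/10)
  = 14.84 − 5 × 3.107 = 14.84 − 15.54 = -0.70.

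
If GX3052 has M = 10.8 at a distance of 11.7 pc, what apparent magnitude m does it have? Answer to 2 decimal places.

m = M + 5 log₁₀(d/10 pc) = 10.8 + 5 log₁₀(11.7/10)
  = 10.8 + 5 × 0.068 = 10.8 + 0.34 = 11.14.

11.14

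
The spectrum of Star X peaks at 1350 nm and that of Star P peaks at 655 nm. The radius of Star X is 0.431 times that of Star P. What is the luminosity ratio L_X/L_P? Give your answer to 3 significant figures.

0.0103

Wien's law gives T ∝ 1/λ_max, so T_X/T_P = λ_P/λ_X = 655/1350 = 0.4852.
Then L ∝ R²T⁴ gives L_X/L_P = (0.431)² × (0.4852)⁴ = 0.1858 × 0.05542 = 0.01029.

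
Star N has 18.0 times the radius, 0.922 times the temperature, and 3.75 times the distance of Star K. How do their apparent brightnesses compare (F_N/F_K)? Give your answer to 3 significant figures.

L_N/L_K = (R_N/R_K)²(T_N/T_K)⁴ = (18.0)² × (0.922)⁴ = 234.1.
F_N/F_K = (L_N/L_K)/(d_N/d_K)² = 234.1 / (3.75)² = 16.65.

16.6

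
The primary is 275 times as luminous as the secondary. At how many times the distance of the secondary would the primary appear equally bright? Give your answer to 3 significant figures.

16.6

Equal flux requires L_p/d_p² = L_s/d_s², so d_p/d_s = √(L_p/L_s)
= √(275) = 16.58.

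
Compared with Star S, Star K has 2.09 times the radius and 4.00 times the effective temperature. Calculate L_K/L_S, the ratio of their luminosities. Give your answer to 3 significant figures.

From the Stefan–Boltzmann law, L ∝ R²T⁴, so
L_K/L_S = (R_K/R_S)² (T_K/T_S)⁴ = (2.09)² × (4.00)⁴ = 4.368 × 256.0 = 1118.

1.12×10^3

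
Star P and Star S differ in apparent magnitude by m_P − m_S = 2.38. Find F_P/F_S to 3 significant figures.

F_P/F_S = 10^(−(m_P − m_S)/2.5) = 10^(-2.38/2.5) = 10^-0.952 = 0.1117.

0.112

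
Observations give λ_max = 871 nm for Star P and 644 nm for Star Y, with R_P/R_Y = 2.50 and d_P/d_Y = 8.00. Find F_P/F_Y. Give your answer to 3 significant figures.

Wien's law: T_P/T_Y = λ_Y/λ_P = 644/871 = 0.7394.
L_P/L_Y = (R_P/R_Y)²(T_P/T_Y)⁴ = (2.50)²(0.7394)⁴ = 1.868.
F_P/F_Y = (L_P/L_Y)/(d_P/d_Y)² = 1.868/(8.00)² = 0.02919.

0.0292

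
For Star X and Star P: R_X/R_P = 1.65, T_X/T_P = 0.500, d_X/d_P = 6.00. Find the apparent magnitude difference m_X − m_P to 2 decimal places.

L_X/L_P = (1.65)²(0.500)⁴ = 0.1702.
F_X/F_P = (L_X/L_P)/(d_X/d_P)² = 0.1702/36.00 = 0.004727.
m_X − m_P = −2.5 log₁₀(0.004727) = 5.81.

5.81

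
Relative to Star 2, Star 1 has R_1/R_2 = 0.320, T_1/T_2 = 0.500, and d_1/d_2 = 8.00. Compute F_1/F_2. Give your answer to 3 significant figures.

L_1/L_2 = (R_1/R_2)²(T_1/T_2)⁴ = (0.320)² × (0.500)⁴ = 0.006400.
F_1/F_2 = (L_1/L_2)/(d_1/d_2)² = 0.006400 / (8.00)² = 1.000×10^-4.

1.00×10^-4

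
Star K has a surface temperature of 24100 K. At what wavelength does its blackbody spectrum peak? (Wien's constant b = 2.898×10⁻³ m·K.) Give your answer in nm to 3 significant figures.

120 nm

λ_max = b/T = 2.898×10⁻³ / 24100 = 1.20×10^-7 m = 120.2 nm.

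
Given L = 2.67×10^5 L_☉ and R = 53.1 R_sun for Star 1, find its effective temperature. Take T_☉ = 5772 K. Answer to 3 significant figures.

T/T_☉ = (L/L_☉)^(1/4) / (R/R_☉)^(1/2)
T = 5772 × (2.67×10^5)^(1/4) / √(53.1) = 5772 × 22.73 / 7.287 = 1.801×10^4 K.

1.80×10^4 K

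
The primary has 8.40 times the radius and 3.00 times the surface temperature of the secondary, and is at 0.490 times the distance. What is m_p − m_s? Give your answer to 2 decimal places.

-10.94

L_p/L_s = (8.40)²(3.00)⁴ = 5715.
F_p/F_s = (L_p/L_s)/(d_p/d_s)² = 5715/0.2401 = 2.380×10^4.
m_p − m_s = −2.5 log₁₀(2.380×10^4) = -10.94.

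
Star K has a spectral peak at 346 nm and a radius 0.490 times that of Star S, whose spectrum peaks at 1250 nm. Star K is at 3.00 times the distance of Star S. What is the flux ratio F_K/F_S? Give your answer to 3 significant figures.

4.54

Wien's law: T_K/T_S = λ_S/λ_K = 1250/346 = 3.613.
L_K/L_S = (R_K/R_S)²(T_K/T_S)⁴ = (0.490)²(3.613)⁴ = 40.90.
F_K/F_S = (L_K/L_S)/(d_K/d_S)² = 40.90/(3.00)² = 4.544.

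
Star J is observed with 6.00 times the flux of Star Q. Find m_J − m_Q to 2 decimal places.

m_J − m_Q = −2.5 log₁₀(F_J/F_Q) = −2.5 log₁₀(6.00) = −2.5 × (0.778) = -1.945.

-1.95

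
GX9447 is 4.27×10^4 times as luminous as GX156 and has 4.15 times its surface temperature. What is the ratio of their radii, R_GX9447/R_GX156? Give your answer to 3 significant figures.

L ∝ R²T⁴ gives R ∝ √L / T², so
R_GX9447/R_GX156 = √(4.27×10^4) / (4.15)² = 206.6 / 17.22 = 12.00.

12.0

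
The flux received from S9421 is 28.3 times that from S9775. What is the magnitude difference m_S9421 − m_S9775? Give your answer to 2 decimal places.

-3.63

m_S9421 − m_S9775 = −2.5 log₁₀(F_S9421/F_S9775) = −2.5 log₁₀(28.3) = −2.5 × (1.452) = -3.629.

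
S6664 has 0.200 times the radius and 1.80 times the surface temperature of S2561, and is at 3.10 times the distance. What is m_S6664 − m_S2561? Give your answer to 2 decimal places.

L_S6664/L_S2561 = (0.200)²(1.80)⁴ = 0.4199.
F_S6664/F_S2561 = (L_S6664/L_S2561)/(d_S6664/d_S2561)² = 0.4199/9.610 = 0.04369.
m_S6664 − m_S2561 = −2.5 log₁₀(0.04369) = 3.40.

3.40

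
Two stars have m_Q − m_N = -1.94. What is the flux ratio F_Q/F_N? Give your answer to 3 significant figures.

5.97

F_Q/F_N = 10^(−(m_Q − m_N)/2.5) = 10^(1.94/2.5) = 10^0.776 = 5.970.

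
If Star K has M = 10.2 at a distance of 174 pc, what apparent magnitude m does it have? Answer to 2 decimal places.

16.40

m = M + 5 log₁₀(d/10 pc) = 10.2 + 5 log₁₀(174/10)
  = 10.2 + 5 × 1.241 = 10.2 + 6.20 = 16.40.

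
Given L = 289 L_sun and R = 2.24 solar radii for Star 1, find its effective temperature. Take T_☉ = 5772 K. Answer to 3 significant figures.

1.59×10^4 K

T/T_☉ = (L/L_☉)^(1/4) / (R/R_☉)^(1/2)
T = 5772 × (289)^(1/4) / √(2.24) = 5772 × 4.123 / 1.497 = 1.590×10^4 K.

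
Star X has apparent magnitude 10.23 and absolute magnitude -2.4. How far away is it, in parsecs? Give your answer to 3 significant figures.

m − M = 5 log₁₀(d/10 pc)
10.23 − (-2.4) = 12.63 = 5 log₁₀(d/10)
d = 10 × 10^(12.63/5) = 10 × 10^2.526 = 3357 pc.

3.36×10^3 pc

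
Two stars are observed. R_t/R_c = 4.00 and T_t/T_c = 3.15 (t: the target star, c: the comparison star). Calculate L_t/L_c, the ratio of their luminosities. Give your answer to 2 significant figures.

From the Stefan–Boltzmann law, L ∝ R²T⁴, so
L_t/L_c = (R_t/R_c)² (T_t/T_c)⁴ = (4.00)² × (3.15)⁴ = 16.00 × 98.46 = 1575.

1.6×10^3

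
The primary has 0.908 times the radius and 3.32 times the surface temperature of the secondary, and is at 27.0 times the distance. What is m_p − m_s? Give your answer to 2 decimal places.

L_p/L_s = (0.908)²(3.32)⁴ = 100.2.
F_p/F_s = (L_p/L_s)/(d_p/d_s)² = 100.2/729.0 = 0.1374.
m_p − m_s = −2.5 log₁₀(0.1374) = 2.16.

2.16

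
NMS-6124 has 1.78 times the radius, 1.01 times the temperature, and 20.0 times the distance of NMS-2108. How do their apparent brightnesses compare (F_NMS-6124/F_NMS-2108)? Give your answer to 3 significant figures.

0.00824

L_NMS-6124/L_NMS-2108 = (R_NMS-6124/R_NMS-2108)²(T_NMS-6124/T_NMS-2108)⁴ = (1.78)² × (1.01)⁴ = 3.297.
F_NMS-6124/F_NMS-2108 = (L_NMS-6124/L_NMS-2108)/(d_NMS-6124/d_NMS-2108)² = 3.297 / (20.0)² = 0.008243.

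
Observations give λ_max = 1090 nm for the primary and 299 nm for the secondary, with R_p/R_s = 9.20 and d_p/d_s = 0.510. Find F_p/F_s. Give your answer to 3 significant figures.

1.84

Wien's law: T_p/T_s = λ_s/λ_p = 299/1090 = 0.2743.
L_p/L_s = (R_p/R_s)²(T_p/T_s)⁴ = (9.20)²(0.2743)⁴ = 0.4792.
F_p/F_s = (L_p/L_s)/(d_p/d_s)² = 0.4792/(0.510)² = 1.843.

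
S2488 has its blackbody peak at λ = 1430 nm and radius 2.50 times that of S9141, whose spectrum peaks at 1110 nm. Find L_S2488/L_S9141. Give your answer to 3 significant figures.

Wien's law gives T ∝ 1/λ_max, so T_S2488/T_S9141 = λ_S9141/λ_S2488 = 1110/1430 = 0.7762.
Then L ∝ R²T⁴ gives L_S2488/L_S9141 = (2.50)² × (0.7762)⁴ = 6.250 × 0.3630 = 2.269.

2.27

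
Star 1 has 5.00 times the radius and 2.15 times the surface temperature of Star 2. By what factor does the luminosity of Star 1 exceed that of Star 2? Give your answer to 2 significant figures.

5.3×10^2

From the Stefan–Boltzmann law, L ∝ R²T⁴, so
L_1/L_2 = (R_1/R_2)² (T_1/T_2)⁴ = (5.00)² × (2.15)⁴ = 25.00 × 21.37 = 534.2.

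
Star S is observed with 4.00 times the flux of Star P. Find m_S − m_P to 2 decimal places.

m_S − m_P = −2.5 log₁₀(F_S/F_P) = −2.5 log₁₀(4.00) = −2.5 × (0.602) = -1.505.

-1.51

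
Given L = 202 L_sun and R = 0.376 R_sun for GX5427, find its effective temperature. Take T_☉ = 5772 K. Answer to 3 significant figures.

T/T_☉ = (L/L_☉)^(1/4) / (R/R_☉)^(1/2)
T = 5772 × (202)^(1/4) / √(0.376) = 5772 × 3.770 / 0.6132 = 3.549×10^4 K.

3.55×10^4 K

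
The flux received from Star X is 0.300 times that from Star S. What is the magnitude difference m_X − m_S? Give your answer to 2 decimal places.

1.31

m_X − m_S = −2.5 log₁₀(F_X/F_S) = −2.5 log₁₀(0.300) = −2.5 × (-0.523) = 1.307.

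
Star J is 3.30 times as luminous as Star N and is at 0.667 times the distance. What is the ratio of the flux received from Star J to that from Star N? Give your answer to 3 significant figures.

F = L/(4πd²), so F_J/F_N = (L_J/L_N) / (d_J/d_N)²
= 3.30 / (0.667)² = 3.30 / 0.4449 = 7.418.

7.42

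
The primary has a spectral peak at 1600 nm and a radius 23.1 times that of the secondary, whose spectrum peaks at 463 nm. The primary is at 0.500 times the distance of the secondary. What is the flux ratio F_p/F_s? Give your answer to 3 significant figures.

Wien's law: T_p/T_s = λ_s/λ_p = 463/1600 = 0.2894.
L_p/L_s = (R_p/R_s)²(T_p/T_s)⁴ = (23.1)²(0.2894)⁴ = 3.742.
F_p/F_s = (L_p/L_s)/(d_p/d_s)² = 3.742/(0.500)² = 14.97.

15.0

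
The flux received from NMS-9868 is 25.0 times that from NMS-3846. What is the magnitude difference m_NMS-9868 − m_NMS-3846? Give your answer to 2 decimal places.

-3.49

m_NMS-9868 − m_NMS-3846 = −2.5 log₁₀(F_NMS-9868/F_NMS-3846) = −2.5 log₁₀(25.0) = −2.5 × (1.398) = -3.495.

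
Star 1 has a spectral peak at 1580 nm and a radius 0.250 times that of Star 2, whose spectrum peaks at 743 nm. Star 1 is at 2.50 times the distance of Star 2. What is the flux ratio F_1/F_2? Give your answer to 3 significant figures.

4.89×10^-4

Wien's law: T_1/T_2 = λ_2/λ_1 = 743/1580 = 0.4703.
L_1/L_2 = (R_1/R_2)²(T_1/T_2)⁴ = (0.250)²(0.4703)⁴ = 0.003056.
F_1/F_2 = (L_1/L_2)/(d_1/d_2)² = 0.003056/(2.50)² = 4.890×10^-4.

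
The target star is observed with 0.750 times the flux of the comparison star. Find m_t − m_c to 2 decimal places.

m_t − m_c = −2.5 log₁₀(F_t/F_c) = −2.5 log₁₀(0.750) = −2.5 × (-0.125) = 0.312.

0.31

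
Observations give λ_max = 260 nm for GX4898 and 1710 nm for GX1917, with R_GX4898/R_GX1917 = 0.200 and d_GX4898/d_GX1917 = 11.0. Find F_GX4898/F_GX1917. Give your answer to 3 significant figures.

Wien's law: T_GX4898/T_GX1917 = λ_GX1917/λ_GX4898 = 1710/260 = 6.577.
L_GX4898/L_GX1917 = (R_GX4898/R_GX1917)²(T_GX4898/T_GX1917)⁴ = (0.200)²(6.577)⁴ = 74.84.
F_GX4898/F_GX1917 = (L_GX4898/L_GX1917)/(d_GX4898/d_GX1917)² = 74.84/(11.0)² = 0.6185.

0.619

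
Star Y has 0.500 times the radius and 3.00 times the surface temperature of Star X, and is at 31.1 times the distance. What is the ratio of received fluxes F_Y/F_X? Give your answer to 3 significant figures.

L_Y/L_X = (R_Y/R_X)²(T_Y/T_X)⁴ = (0.500)² × (3.00)⁴ = 20.25.
F_Y/F_X = (L_Y/L_X)/(d_Y/d_X)² = 20.25 / (31.1)² = 0.02094.

0.0209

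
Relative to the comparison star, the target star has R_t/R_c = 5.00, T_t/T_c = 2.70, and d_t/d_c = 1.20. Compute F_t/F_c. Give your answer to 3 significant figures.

923

L_t/L_c = (R_t/R_c)²(T_t/T_c)⁴ = (5.00)² × (2.70)⁴ = 1329.
F_t/F_c = (L_t/L_c)/(d_t/d_c)² = 1329 / (1.20)² = 922.6.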